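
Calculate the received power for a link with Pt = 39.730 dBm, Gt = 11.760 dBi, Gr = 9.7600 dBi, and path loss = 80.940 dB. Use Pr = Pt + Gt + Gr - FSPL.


Pr = 39.730 + 11.760 + 9.7600 - 80.940 = -19.69 dBm

-19.69 dBm


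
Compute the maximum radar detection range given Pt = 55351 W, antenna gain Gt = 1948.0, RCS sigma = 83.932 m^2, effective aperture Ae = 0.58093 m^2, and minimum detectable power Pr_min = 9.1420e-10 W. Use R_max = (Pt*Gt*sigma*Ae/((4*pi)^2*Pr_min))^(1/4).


R^4 = 55351*1948.0*83.932*0.58093 / ((4*pi)^2 * 9.1420e-10) = 3.641706e+16
R_max = 3.641706e+16^0.25 = 13814 m

13814 m


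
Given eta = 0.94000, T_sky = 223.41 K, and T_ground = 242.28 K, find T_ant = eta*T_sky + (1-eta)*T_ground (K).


T_ant = 0.94000 * 223.41 + (1 - 0.94000) * 242.28 = 224.5 K

224.5 K


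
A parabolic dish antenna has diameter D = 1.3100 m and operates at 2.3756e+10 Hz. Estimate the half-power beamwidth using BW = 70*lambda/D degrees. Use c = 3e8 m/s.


lambda = c / f = 3.0000e+08 / 2.3756e+10 = 0.01262839 m
BW = 70 * 0.01262839 / 1.3100 = 0.6748 deg

0.6748 deg


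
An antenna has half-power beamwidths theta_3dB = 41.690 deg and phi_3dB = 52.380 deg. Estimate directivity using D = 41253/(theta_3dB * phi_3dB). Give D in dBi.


D_linear = 41253 / (41.690 * 52.380) = 18.89114
D_dBi = 10 * log10(18.89114) = 12.76 dBi

12.76 dBi


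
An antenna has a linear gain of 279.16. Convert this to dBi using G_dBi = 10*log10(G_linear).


G_dBi = 10 * log10(279.16) = 24.46 dBi

24.46 dBi


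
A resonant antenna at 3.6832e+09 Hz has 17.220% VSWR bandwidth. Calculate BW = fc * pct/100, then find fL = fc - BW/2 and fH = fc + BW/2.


BW = 3.6832e+09 * 17.220/100 = 6.342470e+08 Hz
fL = 3.6832e+09 - 6.342470e+08/2 = 3.366e+09 Hz
fH = 3.6832e+09 + 6.342470e+08/2 = 4.000e+09 Hz

BW=6.342e+08 Hz, fL=3.366e+09 Hz, fH=4.000e+09 Hz


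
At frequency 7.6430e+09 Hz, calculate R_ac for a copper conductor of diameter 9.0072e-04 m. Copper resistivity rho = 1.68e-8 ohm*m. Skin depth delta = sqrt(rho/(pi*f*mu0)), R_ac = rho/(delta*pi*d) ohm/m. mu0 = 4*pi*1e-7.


delta = sqrt(1.68e-8 / (pi * 7.6430e+09 * 4*pi*1e-7)) = 7.461787e-07 m
R_ac = 1.68e-8 / (7.461787e-07 * pi * 9.0072e-04) = 7.957 ohm/m

7.957 ohm/m


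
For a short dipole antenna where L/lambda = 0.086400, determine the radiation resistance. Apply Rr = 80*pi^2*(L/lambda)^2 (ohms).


Rr = 80 * pi^2 * (0.086400)^2 = 80 * 9.869604 * 7.464960e-03 = 5.894 ohm

5.894 ohm


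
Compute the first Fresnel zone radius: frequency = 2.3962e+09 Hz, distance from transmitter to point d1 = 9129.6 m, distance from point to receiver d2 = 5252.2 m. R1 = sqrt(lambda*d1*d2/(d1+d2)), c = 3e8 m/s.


lambda = c / f = 3.0000e+08 / 2.3962e+09 = 0.1251982 m
R1 = sqrt(0.1251982 * 9129.6 * 5252.2 / (9129.6 + 5252.2)) = 20.43 m

20.43 m


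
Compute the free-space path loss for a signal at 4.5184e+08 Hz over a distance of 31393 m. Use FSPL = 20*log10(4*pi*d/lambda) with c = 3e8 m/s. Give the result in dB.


lambda = c / f = 3.0000e+08 / 4.5184e+08 = 0.6639518 m
FSPL = 20 * log10(4*pi*31393/0.6639518) = 115.5 dB

115.5 dB


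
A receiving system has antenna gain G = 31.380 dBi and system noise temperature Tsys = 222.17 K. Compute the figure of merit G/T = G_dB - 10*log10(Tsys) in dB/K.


G/T = 31.380 - 10*log10(222.17) = 31.380 - 23.46685 = 7.913 dB/K

7.913 dB/K


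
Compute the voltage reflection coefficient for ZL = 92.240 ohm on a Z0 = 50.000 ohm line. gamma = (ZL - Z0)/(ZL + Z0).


gamma = (92.240 - 50.000) / (92.240 + 50.000) = 0.2970

0.2970


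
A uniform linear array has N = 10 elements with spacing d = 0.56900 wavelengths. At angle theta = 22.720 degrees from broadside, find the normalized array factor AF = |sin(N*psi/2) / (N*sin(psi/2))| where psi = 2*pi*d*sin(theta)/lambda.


psi = 2*pi*0.56900*sin(22.720 deg) = 1.380816 rad
AF = |sin(10*1.380816/2) / (10*sin(1.380816/2))| = 0.09135

0.09135


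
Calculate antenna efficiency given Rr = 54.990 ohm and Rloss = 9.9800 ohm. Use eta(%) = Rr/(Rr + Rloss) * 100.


eta = 54.990 / (54.990 + 9.9800) * 100 = 84.64%

84.64%


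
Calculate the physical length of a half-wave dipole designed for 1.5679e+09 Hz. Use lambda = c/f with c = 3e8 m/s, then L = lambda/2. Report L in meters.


lambda = c / f = 3.0000e+08 / 1.5679e+09 = 0.1913387 m
L = lambda / 2 = 0.1913387 / 2 = 0.09567 m

0.09567 m


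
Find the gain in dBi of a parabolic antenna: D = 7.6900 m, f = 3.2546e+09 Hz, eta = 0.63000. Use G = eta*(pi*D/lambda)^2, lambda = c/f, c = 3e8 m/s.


lambda = c / f = 3.0000e+08 / 3.2546e+09 = 0.09217723 m
G_linear = 0.63000 * (pi * 7.6900 / 0.09217723)^2 = 43275.86
G_dBi = 10 * log10(43275.86) = 46.36 dBi

46.36 dBi


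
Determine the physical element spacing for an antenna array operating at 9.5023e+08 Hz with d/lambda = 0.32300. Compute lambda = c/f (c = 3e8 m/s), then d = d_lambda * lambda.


lambda = c / f = 3.0000e+08 / 9.5023e+08 = 0.3157130 m
d = 0.32300 * 0.3157130 = 0.1020 m

0.1020 m


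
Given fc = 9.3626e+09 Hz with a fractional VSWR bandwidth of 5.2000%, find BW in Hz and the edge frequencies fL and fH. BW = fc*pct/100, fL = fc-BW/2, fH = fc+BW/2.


BW = 9.3626e+09 * 5.2000/100 = 4.868552e+08 Hz
fL = 9.3626e+09 - 4.868552e+08/2 = 9.119e+09 Hz
fH = 9.3626e+09 + 4.868552e+08/2 = 9.606e+09 Hz

BW=4.869e+08 Hz, fL=9.119e+09 Hz, fH=9.606e+09 Hz


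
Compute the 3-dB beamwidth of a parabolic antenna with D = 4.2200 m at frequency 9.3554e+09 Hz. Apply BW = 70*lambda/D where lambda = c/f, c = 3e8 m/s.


lambda = c / f = 3.0000e+08 / 9.3554e+09 = 0.03206704 m
BW = 70 * 0.03206704 / 4.2200 = 0.5319 deg

0.5319 deg


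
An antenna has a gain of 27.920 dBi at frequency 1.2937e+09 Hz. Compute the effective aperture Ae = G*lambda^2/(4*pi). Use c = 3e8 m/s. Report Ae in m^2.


lambda = c / f = 3.0000e+08 / 1.2937e+09 = 0.2318930 m
G_linear = 10^(27.920/10) = 619.4411
Ae = G_linear * lambda^2 / (4*pi) = 619.4411 * 0.2318930^2 / (4*pi) = 2.651 m^2

2.651 m^2


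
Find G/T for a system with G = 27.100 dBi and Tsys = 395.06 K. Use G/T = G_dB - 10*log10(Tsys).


G/T = 27.100 - 10*log10(395.06) = 27.100 - 25.96663 = 1.133 dB/K

1.133 dB/K


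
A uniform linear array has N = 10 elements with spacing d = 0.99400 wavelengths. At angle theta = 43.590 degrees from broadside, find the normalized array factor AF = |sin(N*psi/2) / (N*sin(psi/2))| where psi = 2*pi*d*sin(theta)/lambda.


psi = 2*pi*0.99400*sin(43.590 deg) = 4.306220 rad
AF = |sin(10*4.306220/2) / (10*sin(4.306220/2))| = 0.05316

0.05316


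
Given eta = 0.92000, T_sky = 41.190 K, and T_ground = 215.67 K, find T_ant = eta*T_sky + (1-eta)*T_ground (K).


T_ant = 0.92000 * 41.190 + (1 - 0.92000) * 215.67 = 55.15 K

55.15 K


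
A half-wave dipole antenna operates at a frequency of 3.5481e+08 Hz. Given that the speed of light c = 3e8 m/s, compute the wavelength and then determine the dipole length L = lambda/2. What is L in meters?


lambda = c / f = 3.0000e+08 / 3.5481e+08 = 0.8455230 m
L = lambda / 2 = 0.8455230 / 2 = 0.4228 m

0.4228 m


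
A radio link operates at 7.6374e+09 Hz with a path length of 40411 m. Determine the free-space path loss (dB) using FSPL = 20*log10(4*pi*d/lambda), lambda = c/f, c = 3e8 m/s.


lambda = c / f = 3.0000e+08 / 7.6374e+09 = 0.03928038 m
FSPL = 20 * log10(4*pi*40411/0.03928038) = 142.2 dB

142.2 dB


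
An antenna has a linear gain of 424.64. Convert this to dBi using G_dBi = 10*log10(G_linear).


G_dBi = 10 * log10(424.64) = 26.28 dBi

26.28 dBi


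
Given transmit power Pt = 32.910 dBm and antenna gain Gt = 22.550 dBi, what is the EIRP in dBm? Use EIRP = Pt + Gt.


EIRP = Pt + Gt = 32.910 + 22.550 = 55.46 dBm

55.46 dBm


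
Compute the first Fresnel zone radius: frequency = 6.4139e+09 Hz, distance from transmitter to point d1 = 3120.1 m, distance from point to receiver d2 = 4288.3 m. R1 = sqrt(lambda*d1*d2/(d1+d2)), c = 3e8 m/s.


lambda = c / f = 3.0000e+08 / 6.4139e+09 = 0.04677341 m
R1 = sqrt(0.04677341 * 3120.1 * 4288.3 / (3120.1 + 4288.3)) = 9.191 m

9.191 m


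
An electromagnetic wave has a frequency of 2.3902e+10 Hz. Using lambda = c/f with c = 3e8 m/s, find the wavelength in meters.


lambda = c / f = 3.0000e+08 / 2.3902e+10 = 0.01255 m

0.01255 m


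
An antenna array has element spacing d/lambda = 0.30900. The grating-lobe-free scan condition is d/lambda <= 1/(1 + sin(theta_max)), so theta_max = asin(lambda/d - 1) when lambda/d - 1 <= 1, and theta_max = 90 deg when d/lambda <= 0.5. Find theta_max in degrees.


lambda/d - 1 = 1/0.30900 - 1 = 2.236246 >= 1
d/lambda <= 0.5, so the array can scan to endfire without grating lobes: theta_max = 90 deg

90 deg


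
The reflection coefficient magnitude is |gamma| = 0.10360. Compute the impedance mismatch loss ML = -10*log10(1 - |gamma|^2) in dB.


ML = -10 * log10(1 - 0.10360^2) = -10 * log10(0.98926704) = 0.04686 dB

0.04686 dB


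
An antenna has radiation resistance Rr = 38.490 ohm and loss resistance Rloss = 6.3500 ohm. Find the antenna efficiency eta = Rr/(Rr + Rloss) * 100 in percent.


eta = 38.490 / (38.490 + 6.3500) * 100 = 85.84%

85.84%


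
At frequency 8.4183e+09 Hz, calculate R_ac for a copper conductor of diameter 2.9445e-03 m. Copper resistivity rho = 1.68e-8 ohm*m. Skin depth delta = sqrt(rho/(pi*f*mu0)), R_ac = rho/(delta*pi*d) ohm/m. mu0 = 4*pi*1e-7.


delta = sqrt(1.68e-8 / (pi * 8.4183e+09 * 4*pi*1e-7)) = 7.109885e-07 m
R_ac = 1.68e-8 / (7.109885e-07 * pi * 2.9445e-03) = 2.554 ohm/m

2.554 ohm/m


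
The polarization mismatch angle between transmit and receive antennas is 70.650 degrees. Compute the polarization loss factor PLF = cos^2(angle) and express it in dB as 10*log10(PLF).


PLF_linear = cos^2(70.650 deg) = 0.1097848
PLF_dB = 10 * log10(0.1097848) = -9.595 dB

-9.595 dB


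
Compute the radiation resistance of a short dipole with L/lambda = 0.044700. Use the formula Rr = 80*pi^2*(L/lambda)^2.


Rr = 80 * pi^2 * (0.044700)^2 = 80 * 9.869604 * 1.998090e-03 = 1.578 ohm

1.578 ohm


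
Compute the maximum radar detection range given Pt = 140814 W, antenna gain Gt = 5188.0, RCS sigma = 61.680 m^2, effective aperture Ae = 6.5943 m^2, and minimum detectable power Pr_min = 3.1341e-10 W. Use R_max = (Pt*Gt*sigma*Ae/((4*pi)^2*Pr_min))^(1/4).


R^4 = 140814*5188.0*61.680*6.5943 / ((4*pi)^2 * 3.1341e-10) = 6.003801e+18
R_max = 6.003801e+18^0.25 = 49500 m

49500 m


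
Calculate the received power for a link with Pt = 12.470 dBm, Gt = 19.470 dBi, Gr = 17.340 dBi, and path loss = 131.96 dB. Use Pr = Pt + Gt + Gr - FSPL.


Pr = 12.470 + 19.470 + 17.340 - 131.96 = -82.68 dBm

-82.68 dBm


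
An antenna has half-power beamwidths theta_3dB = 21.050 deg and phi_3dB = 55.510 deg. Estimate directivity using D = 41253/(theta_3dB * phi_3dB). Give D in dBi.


D_linear = 41253 / (21.050 * 55.510) = 35.30467
D_dBi = 10 * log10(35.30467) = 15.48 dBi

15.48 dBi


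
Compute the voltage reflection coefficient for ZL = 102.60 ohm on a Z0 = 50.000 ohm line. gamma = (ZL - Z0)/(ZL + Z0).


gamma = (102.60 - 50.000) / (102.60 + 50.000) = 0.3447

0.3447


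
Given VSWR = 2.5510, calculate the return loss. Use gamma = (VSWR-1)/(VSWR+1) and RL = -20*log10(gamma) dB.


gamma = (2.5510 - 1) / (2.5510 + 1) = 0.4367784
RL = -20 * log10(0.4367784) = 7.195 dB

7.195 dB


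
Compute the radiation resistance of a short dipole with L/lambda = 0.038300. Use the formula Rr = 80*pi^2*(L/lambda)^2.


Rr = 80 * pi^2 * (0.038300)^2 = 80 * 9.869604 * 1.466890e-03 = 1.158 ohm

1.158 ohm


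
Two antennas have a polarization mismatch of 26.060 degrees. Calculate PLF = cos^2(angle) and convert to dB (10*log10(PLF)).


PLF_linear = cos^2(26.060 deg) = 0.8070049
PLF_dB = 10 * log10(0.8070049) = -0.9312 dB

-0.9312 dB


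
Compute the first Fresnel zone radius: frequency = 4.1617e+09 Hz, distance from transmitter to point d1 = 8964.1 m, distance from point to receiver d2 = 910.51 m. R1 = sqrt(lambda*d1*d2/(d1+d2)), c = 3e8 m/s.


lambda = c / f = 3.0000e+08 / 4.1617e+09 = 0.07208593 m
R1 = sqrt(0.07208593 * 8964.1 * 910.51 / (8964.1 + 910.51)) = 7.719 m

7.719 m


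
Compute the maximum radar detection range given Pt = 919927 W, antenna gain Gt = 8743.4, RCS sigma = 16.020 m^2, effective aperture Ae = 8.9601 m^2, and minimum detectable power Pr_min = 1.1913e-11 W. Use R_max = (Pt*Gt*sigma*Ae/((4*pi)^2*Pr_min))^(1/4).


R^4 = 919927*8743.4*16.020*8.9601 / ((4*pi)^2 * 1.1913e-11) = 6.137171e+20
R_max = 6.137171e+20^0.25 = 157395 m

157395 m


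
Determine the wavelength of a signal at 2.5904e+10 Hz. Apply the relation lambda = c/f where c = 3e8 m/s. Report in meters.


lambda = c / f = 3.0000e+08 / 2.5904e+10 = 0.01158 m

0.01158 m


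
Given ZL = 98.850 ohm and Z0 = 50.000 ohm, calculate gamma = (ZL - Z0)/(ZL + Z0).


gamma = (98.850 - 50.000) / (98.850 + 50.000) = 0.3282

0.3282


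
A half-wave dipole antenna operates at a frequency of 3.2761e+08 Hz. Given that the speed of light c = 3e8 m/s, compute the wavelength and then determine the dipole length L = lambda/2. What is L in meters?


lambda = c / f = 3.0000e+08 / 3.2761e+08 = 0.9157230 m
L = lambda / 2 = 0.9157230 / 2 = 0.4579 m

0.4579 m


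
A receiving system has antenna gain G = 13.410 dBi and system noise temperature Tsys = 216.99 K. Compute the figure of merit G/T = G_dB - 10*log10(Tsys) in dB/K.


G/T = 13.410 - 10*log10(216.99) = 13.410 - 23.36440 = -9.954 dB/K

-9.954 dB/K


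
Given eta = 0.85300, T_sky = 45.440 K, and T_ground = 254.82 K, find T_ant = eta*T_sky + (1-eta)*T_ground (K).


T_ant = 0.85300 * 45.440 + (1 - 0.85300) * 254.82 = 76.22 K

76.22 K


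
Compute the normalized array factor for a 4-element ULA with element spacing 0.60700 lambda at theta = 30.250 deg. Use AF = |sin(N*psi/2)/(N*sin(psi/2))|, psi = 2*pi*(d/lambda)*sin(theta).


psi = 2*pi*0.60700*sin(30.250 deg) = 1.921340 rad
AF = |sin(4*1.921340/2) / (4*sin(1.921340/2))| = 0.1968

0.1968


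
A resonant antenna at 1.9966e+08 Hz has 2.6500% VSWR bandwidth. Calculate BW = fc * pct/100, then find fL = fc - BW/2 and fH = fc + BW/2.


BW = 1.9966e+08 * 2.6500/100 = 5.290990e+06 Hz
fL = 1.9966e+08 - 5.290990e+06/2 = 1.970e+08 Hz
fH = 1.9966e+08 + 5.290990e+06/2 = 2.023e+08 Hz

BW=5.291e+06 Hz, fL=1.970e+08 Hz, fH=2.023e+08 Hz


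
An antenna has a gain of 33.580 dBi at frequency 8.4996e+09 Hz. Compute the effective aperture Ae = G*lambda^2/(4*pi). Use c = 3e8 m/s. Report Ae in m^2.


lambda = c / f = 3.0000e+08 / 8.4996e+09 = 0.03529578 m
G_linear = 10^(33.580/10) = 2280.342
Ae = G_linear * lambda^2 / (4*pi) = 2280.342 * 0.03529578^2 / (4*pi) = 0.2261 m^2

0.2261 m^2


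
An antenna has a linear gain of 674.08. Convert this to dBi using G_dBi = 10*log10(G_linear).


G_dBi = 10 * log10(674.08) = 28.29 dBi

28.29 dBi


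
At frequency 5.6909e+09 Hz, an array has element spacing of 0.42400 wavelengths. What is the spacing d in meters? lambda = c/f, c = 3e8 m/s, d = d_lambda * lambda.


lambda = c / f = 3.0000e+08 / 5.6909e+09 = 0.05271574 m
d = 0.42400 * 0.05271574 = 0.02235 m

0.02235 m


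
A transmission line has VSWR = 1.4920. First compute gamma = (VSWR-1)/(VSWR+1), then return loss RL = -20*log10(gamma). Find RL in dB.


gamma = (1.4920 - 1) / (1.4920 + 1) = 0.1974318
RL = -20 * log10(0.1974318) = 14.09 dB

14.09 dB


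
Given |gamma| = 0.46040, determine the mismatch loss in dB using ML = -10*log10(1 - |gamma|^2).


ML = -10 * log10(1 - 0.46040^2) = -10 * log10(0.78803184) = 1.035 dB

1.035 dB


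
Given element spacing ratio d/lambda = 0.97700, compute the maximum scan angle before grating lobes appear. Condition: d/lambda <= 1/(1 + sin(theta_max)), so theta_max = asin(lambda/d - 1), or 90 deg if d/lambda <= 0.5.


lambda/d - 1 = 1/0.97700 - 1 = 0.02354145
theta_max = asin(0.02354145) = 1.349 deg

1.349 deg


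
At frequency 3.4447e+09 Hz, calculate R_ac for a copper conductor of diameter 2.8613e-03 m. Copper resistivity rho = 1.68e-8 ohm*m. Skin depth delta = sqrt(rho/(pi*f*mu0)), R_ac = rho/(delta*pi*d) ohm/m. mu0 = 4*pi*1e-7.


delta = sqrt(1.68e-8 / (pi * 3.4447e+09 * 4*pi*1e-7)) = 1.111473e-06 m
R_ac = 1.68e-8 / (1.111473e-06 * pi * 2.8613e-03) = 1.682 ohm/m

1.682 ohm/m


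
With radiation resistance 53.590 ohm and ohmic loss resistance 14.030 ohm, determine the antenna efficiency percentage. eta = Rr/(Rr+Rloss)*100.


eta = 53.590 / (53.590 + 14.030) * 100 = 79.25%

79.25%


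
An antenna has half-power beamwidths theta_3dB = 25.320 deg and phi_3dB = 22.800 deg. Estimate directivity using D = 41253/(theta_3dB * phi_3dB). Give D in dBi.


D_linear = 41253 / (25.320 * 22.800) = 71.45901
D_dBi = 10 * log10(71.45901) = 18.54 dBi

18.54 dBi


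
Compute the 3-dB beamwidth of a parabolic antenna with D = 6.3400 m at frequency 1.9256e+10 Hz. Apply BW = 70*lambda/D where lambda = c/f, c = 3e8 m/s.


lambda = c / f = 3.0000e+08 / 1.9256e+10 = 0.01557956 m
BW = 70 * 0.01557956 / 6.3400 = 0.1720 deg

0.1720 deg


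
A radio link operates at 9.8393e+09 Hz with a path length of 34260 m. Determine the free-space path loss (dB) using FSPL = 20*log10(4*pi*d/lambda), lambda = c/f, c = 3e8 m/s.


lambda = c / f = 3.0000e+08 / 9.8393e+09 = 0.03048997 m
FSPL = 20 * log10(4*pi*34260/0.03048997) = 143.0 dB

143.0 dB


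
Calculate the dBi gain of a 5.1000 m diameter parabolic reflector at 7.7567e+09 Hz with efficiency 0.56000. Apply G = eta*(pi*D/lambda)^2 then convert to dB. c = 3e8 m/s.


lambda = c / f = 3.0000e+08 / 7.7567e+09 = 0.03867624 m
G_linear = 0.56000 * (pi * 5.1000 / 0.03867624)^2 = 96103.59
G_dBi = 10 * log10(96103.59) = 49.83 dBi

49.83 dBi


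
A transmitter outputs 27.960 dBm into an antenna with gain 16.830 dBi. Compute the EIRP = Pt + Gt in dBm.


EIRP = Pt + Gt = 27.960 + 16.830 = 44.79 dBm

44.79 dBm


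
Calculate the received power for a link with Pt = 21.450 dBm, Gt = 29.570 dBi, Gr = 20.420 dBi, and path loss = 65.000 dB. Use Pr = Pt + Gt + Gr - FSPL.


Pr = 21.450 + 29.570 + 20.420 - 65.000 = 6.44 dBm

6.44 dBm


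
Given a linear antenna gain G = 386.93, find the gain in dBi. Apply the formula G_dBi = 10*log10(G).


G_dBi = 10 * log10(386.93) = 25.88 dBi

25.88 dBi


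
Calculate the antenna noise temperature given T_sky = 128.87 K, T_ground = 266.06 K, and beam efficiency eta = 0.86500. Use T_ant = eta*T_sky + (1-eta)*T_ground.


T_ant = 0.86500 * 128.87 + (1 - 0.86500) * 266.06 = 147.4 K

147.4 K


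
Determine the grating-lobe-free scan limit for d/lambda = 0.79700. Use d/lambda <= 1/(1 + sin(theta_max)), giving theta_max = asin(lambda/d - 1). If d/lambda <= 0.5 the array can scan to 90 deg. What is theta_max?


lambda/d - 1 = 1/0.79700 - 1 = 0.2547051
theta_max = asin(0.2547051) = 14.76 deg

14.76 deg


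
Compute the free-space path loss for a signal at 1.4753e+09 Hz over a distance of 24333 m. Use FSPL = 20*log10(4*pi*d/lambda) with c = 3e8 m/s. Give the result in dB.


lambda = c / f = 3.0000e+08 / 1.4753e+09 = 0.2033485 m
FSPL = 20 * log10(4*pi*24333/0.2033485) = 123.5 dB

123.5 dB


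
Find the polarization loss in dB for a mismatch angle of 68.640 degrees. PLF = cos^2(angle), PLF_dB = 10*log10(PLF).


PLF_linear = cos^2(68.640 deg) = 0.1326611
PLF_dB = 10 * log10(0.1326611) = -8.773 dB

-8.773 dB


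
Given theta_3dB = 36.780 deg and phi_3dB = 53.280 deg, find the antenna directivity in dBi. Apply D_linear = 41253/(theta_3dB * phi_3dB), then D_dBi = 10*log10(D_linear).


D_linear = 41253 / (36.780 * 53.280) = 21.05133
D_dBi = 10 * log10(21.05133) = 13.23 dBi

13.23 dBi


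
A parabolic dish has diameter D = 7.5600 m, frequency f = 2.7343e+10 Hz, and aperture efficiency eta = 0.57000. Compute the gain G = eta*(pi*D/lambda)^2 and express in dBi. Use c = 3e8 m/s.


lambda = c / f = 3.0000e+08 / 2.7343e+10 = 0.01097173 m
G_linear = 0.57000 * (pi * 7.5600 / 0.01097173)^2 = 2.670964e+06
G_dBi = 10 * log10(2.670964e+06) = 64.27 dBi

64.27 dBi


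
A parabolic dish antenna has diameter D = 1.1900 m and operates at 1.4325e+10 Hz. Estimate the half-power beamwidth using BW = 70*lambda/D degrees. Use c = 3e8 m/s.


lambda = c / f = 3.0000e+08 / 1.4325e+10 = 0.02094241 m
BW = 70 * 0.02094241 / 1.1900 = 1.232 deg

1.232 deg


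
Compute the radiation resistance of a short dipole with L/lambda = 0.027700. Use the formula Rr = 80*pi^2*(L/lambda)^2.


Rr = 80 * pi^2 * (0.027700)^2 = 80 * 9.869604 * 7.672900e-04 = 0.6058 ohm

0.6058 ohm


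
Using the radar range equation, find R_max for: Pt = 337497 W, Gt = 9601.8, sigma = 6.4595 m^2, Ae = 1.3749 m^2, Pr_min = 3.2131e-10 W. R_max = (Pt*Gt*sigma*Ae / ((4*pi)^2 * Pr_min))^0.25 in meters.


R^4 = 337497*9601.8*6.4595*1.3749 / ((4*pi)^2 * 3.2131e-10) = 5.672162e+17
R_max = 5.672162e+17^0.25 = 27443 m

27443 m


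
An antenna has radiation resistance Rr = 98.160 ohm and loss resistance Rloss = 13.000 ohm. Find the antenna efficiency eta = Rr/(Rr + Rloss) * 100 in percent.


eta = 98.160 / (98.160 + 13.000) * 100 = 88.31%

88.31%


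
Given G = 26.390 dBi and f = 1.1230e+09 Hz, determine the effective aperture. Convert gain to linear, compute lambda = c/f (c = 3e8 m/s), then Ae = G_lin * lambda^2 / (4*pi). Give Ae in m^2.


lambda = c / f = 3.0000e+08 / 1.1230e+09 = 0.2671416 m
G_linear = 10^(26.390/10) = 435.5119
Ae = G_linear * lambda^2 / (4*pi) = 435.5119 * 0.2671416^2 / (4*pi) = 2.473 m^2

2.473 m^2


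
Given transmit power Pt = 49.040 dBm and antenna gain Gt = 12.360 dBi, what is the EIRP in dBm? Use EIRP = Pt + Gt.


EIRP = Pt + Gt = 49.040 + 12.360 = 61.40 dBm

61.40 dBm


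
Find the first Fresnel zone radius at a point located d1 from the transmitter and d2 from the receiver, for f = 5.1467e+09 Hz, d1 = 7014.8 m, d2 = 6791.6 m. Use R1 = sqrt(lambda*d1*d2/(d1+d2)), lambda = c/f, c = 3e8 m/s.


lambda = c / f = 3.0000e+08 / 5.1467e+09 = 0.05828978 m
R1 = sqrt(0.05828978 * 7014.8 * 6791.6 / (7014.8 + 6791.6)) = 14.18 m

14.18 m


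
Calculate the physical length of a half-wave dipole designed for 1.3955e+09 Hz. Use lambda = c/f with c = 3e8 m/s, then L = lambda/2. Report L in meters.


lambda = c / f = 3.0000e+08 / 1.3955e+09 = 0.2149767 m
L = lambda / 2 = 0.2149767 / 2 = 0.1075 m

0.1075 m


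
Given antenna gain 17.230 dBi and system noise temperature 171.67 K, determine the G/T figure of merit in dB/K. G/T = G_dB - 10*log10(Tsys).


G/T = 17.230 - 10*log10(171.67) = 17.230 - 22.34694 = -5.117 dB/K

-5.117 dB/K


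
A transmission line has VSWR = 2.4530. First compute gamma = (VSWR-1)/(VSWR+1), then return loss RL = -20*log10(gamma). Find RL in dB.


gamma = (2.4530 - 1) / (2.4530 + 1) = 0.4207935
RL = -20 * log10(0.4207935) = 7.519 dB

7.519 dB


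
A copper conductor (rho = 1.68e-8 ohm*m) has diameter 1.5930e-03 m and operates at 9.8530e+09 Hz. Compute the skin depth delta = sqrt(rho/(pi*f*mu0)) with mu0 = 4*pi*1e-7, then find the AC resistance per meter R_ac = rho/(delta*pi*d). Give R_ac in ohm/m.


delta = sqrt(1.68e-8 / (pi * 9.8530e+09 * 4*pi*1e-7)) = 6.571894e-07 m
R_ac = 1.68e-8 / (6.571894e-07 * pi * 1.5930e-03) = 5.108 ohm/m

5.108 ohm/m


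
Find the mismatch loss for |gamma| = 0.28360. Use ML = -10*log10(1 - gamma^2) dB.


ML = -10 * log10(1 - 0.28360^2) = -10 * log10(0.91957104) = 0.3641 dB

0.3641 dB


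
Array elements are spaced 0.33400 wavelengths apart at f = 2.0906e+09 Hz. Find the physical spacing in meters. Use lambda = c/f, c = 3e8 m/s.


lambda = c / f = 3.0000e+08 / 2.0906e+09 = 0.1434995 m
d = 0.33400 * 0.1434995 = 0.04793 m

0.04793 m


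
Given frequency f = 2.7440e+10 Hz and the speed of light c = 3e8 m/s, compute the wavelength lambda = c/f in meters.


lambda = c / f = 3.0000e+08 / 2.7440e+10 = 0.01093 m

0.01093 m


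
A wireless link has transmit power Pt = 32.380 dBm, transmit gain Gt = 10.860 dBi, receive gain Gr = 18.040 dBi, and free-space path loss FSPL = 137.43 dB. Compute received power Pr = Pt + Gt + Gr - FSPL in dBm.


Pr = 32.380 + 10.860 + 18.040 - 137.43 = -76.15 dBm

-76.15 dBm


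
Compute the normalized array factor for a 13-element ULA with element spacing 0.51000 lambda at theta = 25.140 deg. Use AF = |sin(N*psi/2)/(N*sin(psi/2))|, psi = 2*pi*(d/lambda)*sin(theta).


psi = 2*pi*0.51000*sin(25.140 deg) = 1.361341 rad
AF = |sin(13*1.361341/2) / (13*sin(1.361341/2))| = 0.06658

0.06658


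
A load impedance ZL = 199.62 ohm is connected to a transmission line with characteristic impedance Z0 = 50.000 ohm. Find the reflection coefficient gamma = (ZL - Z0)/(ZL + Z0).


gamma = (199.62 - 50.000) / (199.62 + 50.000) = 0.5994

0.5994


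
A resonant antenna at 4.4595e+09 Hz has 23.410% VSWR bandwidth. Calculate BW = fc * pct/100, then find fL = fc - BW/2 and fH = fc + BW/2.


BW = 4.4595e+09 * 23.410/100 = 1.043969e+09 Hz
fL = 4.4595e+09 - 1.043969e+09/2 = 3.938e+09 Hz
fH = 4.4595e+09 + 1.043969e+09/2 = 4.981e+09 Hz

BW=1.044e+09 Hz, fL=3.938e+09 Hz, fH=4.981e+09 Hz


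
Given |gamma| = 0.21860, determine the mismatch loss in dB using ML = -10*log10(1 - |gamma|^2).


ML = -10 * log10(1 - 0.21860^2) = -10 * log10(0.95221404) = 0.2127 dB

0.2127 dB


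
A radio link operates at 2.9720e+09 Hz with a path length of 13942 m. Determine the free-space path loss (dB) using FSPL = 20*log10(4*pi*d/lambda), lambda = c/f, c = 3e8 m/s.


lambda = c / f = 3.0000e+08 / 2.9720e+09 = 0.1009421 m
FSPL = 20 * log10(4*pi*13942/0.1009421) = 124.8 dB

124.8 dB


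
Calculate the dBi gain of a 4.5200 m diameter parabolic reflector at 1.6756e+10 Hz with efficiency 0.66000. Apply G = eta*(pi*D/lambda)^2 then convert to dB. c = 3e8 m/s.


lambda = c / f = 3.0000e+08 / 1.6756e+10 = 0.01790403 m
G_linear = 0.66000 * (pi * 4.5200 / 0.01790403)^2 = 415163.3
G_dBi = 10 * log10(415163.3) = 56.18 dBi

56.18 dBi


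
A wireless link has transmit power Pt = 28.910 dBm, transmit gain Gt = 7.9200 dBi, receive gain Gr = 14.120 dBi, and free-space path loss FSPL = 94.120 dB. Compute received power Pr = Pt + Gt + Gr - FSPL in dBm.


Pr = 28.910 + 7.9200 + 14.120 - 94.120 = -43.17 dBm

-43.17 dBm


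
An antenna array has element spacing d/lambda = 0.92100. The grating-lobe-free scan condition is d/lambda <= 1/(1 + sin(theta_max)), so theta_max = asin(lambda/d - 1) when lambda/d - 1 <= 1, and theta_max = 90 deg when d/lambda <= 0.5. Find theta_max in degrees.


lambda/d - 1 = 1/0.92100 - 1 = 0.08577633
theta_max = asin(0.08577633) = 4.921 deg

4.921 deg


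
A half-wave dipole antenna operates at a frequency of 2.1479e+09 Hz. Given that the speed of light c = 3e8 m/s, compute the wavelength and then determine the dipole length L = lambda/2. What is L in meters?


lambda = c / f = 3.0000e+08 / 2.1479e+09 = 0.1396713 m
L = lambda / 2 = 0.1396713 / 2 = 0.06984 m

0.06984 m


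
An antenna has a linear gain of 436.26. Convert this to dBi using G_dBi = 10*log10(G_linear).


G_dBi = 10 * log10(436.26) = 26.40 dBi

26.40 dBi


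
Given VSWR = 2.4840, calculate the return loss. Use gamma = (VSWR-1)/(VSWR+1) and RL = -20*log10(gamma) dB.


gamma = (2.4840 - 1) / (2.4840 + 1) = 0.4259472
RL = -20 * log10(0.4259472) = 7.413 dB

7.413 dB


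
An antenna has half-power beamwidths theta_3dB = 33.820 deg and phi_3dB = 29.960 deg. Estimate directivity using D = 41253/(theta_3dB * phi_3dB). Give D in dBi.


D_linear = 41253 / (33.820 * 29.960) = 40.71366
D_dBi = 10 * log10(40.71366) = 16.10 dBi

16.10 dBi


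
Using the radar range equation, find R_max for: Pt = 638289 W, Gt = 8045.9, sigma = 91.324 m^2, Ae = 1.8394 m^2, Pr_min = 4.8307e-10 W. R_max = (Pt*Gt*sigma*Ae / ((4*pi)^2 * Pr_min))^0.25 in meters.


R^4 = 638289*8045.9*91.324*1.8394 / ((4*pi)^2 * 4.8307e-10) = 1.130898e+19
R_max = 1.130898e+19^0.25 = 57990 m

57990 m


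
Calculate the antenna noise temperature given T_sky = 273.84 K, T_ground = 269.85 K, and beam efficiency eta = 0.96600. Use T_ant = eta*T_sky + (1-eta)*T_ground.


T_ant = 0.96600 * 273.84 + (1 - 0.96600) * 269.85 = 273.7 K

273.7 K


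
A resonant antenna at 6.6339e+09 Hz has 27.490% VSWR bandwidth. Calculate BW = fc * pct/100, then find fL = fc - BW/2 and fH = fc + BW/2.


BW = 6.6339e+09 * 27.490/100 = 1.823659e+09 Hz
fL = 6.6339e+09 - 1.823659e+09/2 = 5.722e+09 Hz
fH = 6.6339e+09 + 1.823659e+09/2 = 7.546e+09 Hz

BW=1.824e+09 Hz, fL=5.722e+09 Hz, fH=7.546e+09 Hz


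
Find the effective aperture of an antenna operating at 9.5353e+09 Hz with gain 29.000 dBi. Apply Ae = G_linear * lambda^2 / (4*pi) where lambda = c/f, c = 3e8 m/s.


lambda = c / f = 3.0000e+08 / 9.5353e+09 = 0.03146204 m
G_linear = 10^(29.000/10) = 794.3282
Ae = G_linear * lambda^2 / (4*pi) = 794.3282 * 0.03146204^2 / (4*pi) = 0.06257 m^2

0.06257 m^2


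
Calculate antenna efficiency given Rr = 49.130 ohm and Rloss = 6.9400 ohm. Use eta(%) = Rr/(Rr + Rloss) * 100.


eta = 49.130 / (49.130 + 6.9400) * 100 = 87.62%

87.62%


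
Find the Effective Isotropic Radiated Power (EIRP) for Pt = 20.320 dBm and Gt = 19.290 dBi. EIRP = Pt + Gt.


EIRP = Pt + Gt = 20.320 + 19.290 = 39.61 dBm

39.61 dBm


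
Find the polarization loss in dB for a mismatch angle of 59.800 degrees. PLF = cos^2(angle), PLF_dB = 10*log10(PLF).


PLF_linear = cos^2(59.800 deg) = 0.2530291
PLF_dB = 10 * log10(0.2530291) = -5.968 dB

-5.968 dB


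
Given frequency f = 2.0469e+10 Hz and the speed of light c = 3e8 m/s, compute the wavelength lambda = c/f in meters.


lambda = c / f = 3.0000e+08 / 2.0469e+10 = 0.01466 m

0.01466 m


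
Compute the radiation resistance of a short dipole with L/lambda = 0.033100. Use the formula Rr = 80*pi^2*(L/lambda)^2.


Rr = 80 * pi^2 * (0.033100)^2 = 80 * 9.869604 * 1.095610e-03 = 0.8651 ohm

0.8651 ohm


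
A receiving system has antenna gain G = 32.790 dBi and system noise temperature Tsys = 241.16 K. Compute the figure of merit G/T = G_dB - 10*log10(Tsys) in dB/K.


G/T = 32.790 - 10*log10(241.16) = 32.790 - 23.82305 = 8.967 dB/K

8.967 dB/K


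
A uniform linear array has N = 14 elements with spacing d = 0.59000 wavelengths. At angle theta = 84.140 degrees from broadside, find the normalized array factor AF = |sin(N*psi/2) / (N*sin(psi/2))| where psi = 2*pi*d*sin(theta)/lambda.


psi = 2*pi*0.59000*sin(84.140 deg) = 3.687707 rad
AF = |sin(14*3.687707/2) / (14*sin(3.687707/2))| = 0.04671

0.04671


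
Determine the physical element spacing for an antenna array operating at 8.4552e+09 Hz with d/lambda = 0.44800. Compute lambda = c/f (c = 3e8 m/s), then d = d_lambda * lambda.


lambda = c / f = 3.0000e+08 / 8.4552e+09 = 0.03548112 m
d = 0.44800 * 0.03548112 = 0.01590 m

0.01590 m


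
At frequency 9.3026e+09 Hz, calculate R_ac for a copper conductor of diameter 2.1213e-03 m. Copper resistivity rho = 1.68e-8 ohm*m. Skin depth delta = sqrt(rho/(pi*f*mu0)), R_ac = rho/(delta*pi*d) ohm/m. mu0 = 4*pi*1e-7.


delta = sqrt(1.68e-8 / (pi * 9.3026e+09 * 4*pi*1e-7)) = 6.763517e-07 m
R_ac = 1.68e-8 / (6.763517e-07 * pi * 2.1213e-03) = 3.727 ohm/m

3.727 ohm/m


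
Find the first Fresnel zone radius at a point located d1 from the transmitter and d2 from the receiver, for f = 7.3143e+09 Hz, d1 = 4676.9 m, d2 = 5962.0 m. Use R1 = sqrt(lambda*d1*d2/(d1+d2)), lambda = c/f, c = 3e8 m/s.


lambda = c / f = 3.0000e+08 / 7.3143e+09 = 0.04101554 m
R1 = sqrt(0.04101554 * 4676.9 * 5962.0 / (4676.9 + 5962.0)) = 10.37 m

10.37 m


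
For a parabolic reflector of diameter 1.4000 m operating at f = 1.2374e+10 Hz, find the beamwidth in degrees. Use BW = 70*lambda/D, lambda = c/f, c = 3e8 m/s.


lambda = c / f = 3.0000e+08 / 1.2374e+10 = 0.02424438 m
BW = 70 * 0.02424438 / 1.4000 = 1.212 deg

1.212 deg


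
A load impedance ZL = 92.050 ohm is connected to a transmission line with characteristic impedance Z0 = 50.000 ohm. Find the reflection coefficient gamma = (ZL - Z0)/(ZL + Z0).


gamma = (92.050 - 50.000) / (92.050 + 50.000) = 0.2960

0.2960


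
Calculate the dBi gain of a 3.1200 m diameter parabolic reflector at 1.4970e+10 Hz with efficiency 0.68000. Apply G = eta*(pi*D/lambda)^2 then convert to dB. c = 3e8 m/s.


lambda = c / f = 3.0000e+08 / 1.4970e+10 = 0.02004008 m
G_linear = 0.68000 * (pi * 3.1200 / 0.02004008)^2 = 162674.3
G_dBi = 10 * log10(162674.3) = 52.11 dBi

52.11 dBi


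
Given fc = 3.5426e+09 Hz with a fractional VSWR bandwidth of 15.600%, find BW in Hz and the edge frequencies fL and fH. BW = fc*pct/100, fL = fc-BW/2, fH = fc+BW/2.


BW = 3.5426e+09 * 15.600/100 = 5.526456e+08 Hz
fL = 3.5426e+09 - 5.526456e+08/2 = 3.266e+09 Hz
fH = 3.5426e+09 + 5.526456e+08/2 = 3.819e+09 Hz

BW=5.526e+08 Hz, fL=3.266e+09 Hz, fH=3.819e+09 Hz


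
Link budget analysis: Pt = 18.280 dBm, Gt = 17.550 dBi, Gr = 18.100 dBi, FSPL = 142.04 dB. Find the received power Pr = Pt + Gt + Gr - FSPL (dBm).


Pr = 18.280 + 17.550 + 18.100 - 142.04 = -88.11 dBm

-88.11 dBm


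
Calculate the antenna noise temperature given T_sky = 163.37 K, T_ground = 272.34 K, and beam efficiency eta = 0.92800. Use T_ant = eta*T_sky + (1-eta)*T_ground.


T_ant = 0.92800 * 163.37 + (1 - 0.92800) * 272.34 = 171.2 K

171.2 K


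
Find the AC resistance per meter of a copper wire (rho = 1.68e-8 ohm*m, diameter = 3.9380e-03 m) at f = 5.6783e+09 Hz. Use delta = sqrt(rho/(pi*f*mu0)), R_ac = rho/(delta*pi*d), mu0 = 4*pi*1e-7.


delta = sqrt(1.68e-8 / (pi * 5.6783e+09 * 4*pi*1e-7)) = 8.656964e-07 m
R_ac = 1.68e-8 / (8.656964e-07 * pi * 3.9380e-03) = 1.569 ohm/m

1.569 ohm/m


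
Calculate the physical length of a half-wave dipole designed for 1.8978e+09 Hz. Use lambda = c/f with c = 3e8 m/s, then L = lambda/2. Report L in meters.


lambda = c / f = 3.0000e+08 / 1.8978e+09 = 0.1580778 m
L = lambda / 2 = 0.1580778 / 2 = 0.07904 m

0.07904 m


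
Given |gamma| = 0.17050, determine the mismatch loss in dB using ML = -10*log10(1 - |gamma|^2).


ML = -10 * log10(1 - 0.17050^2) = -10 * log10(0.97092975) = 0.1281 dB

0.1281 dB


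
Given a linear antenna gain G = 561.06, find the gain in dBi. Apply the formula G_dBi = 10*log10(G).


G_dBi = 10 * log10(561.06) = 27.49 dBi

27.49 dBi


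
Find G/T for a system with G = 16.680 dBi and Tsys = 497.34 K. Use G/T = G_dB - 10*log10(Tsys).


G/T = 16.680 - 10*log10(497.34) = 16.680 - 26.96653 = -10.29 dB/K

-10.29 dB/K


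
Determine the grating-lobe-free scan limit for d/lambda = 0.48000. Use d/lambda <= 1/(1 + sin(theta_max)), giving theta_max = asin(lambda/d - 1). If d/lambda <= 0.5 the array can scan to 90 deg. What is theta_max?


lambda/d - 1 = 1/0.48000 - 1 = 1.083333 >= 1
d/lambda <= 0.5, so the array can scan to endfire without grating lobes: theta_max = 90 deg

90 deg


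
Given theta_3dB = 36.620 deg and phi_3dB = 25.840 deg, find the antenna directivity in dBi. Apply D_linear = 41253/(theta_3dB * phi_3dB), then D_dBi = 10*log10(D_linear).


D_linear = 41253 / (36.620 * 25.840) = 43.59580
D_dBi = 10 * log10(43.59580) = 16.39 dBi

16.39 dBi


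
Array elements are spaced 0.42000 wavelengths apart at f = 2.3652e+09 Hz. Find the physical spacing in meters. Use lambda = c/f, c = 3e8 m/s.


lambda = c / f = 3.0000e+08 / 2.3652e+09 = 0.1268392 m
d = 0.42000 * 0.1268392 = 0.05327 m

0.05327 m


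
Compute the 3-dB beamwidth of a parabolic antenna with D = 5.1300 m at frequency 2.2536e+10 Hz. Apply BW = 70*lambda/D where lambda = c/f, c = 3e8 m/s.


lambda = c / f = 3.0000e+08 / 2.2536e+10 = 0.01331203 m
BW = 70 * 0.01331203 / 5.1300 = 0.1816 deg

0.1816 deg


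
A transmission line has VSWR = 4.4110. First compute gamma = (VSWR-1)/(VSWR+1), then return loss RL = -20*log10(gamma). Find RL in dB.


gamma = (4.4110 - 1) / (4.4110 + 1) = 0.6303826
RL = -20 * log10(0.6303826) = 4.008 dB

4.008 dB


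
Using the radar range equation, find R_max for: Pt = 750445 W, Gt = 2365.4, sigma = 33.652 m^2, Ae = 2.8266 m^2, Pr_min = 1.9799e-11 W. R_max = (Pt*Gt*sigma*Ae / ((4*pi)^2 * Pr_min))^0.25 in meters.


R^4 = 750445*2365.4*33.652*2.8266 / ((4*pi)^2 * 1.9799e-11) = 5.400522e+19
R_max = 5.400522e+19^0.25 = 85725 m

85725 m


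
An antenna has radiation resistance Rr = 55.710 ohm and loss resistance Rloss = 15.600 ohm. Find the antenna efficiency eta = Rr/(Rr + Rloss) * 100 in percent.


eta = 55.710 / (55.710 + 15.600) * 100 = 78.12%

78.12%


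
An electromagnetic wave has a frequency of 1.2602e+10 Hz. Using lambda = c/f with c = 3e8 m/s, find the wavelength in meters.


lambda = c / f = 3.0000e+08 / 1.2602e+10 = 0.02381 m

0.02381 m


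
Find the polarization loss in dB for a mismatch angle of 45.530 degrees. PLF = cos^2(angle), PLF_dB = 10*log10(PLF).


PLF_linear = cos^2(45.530 deg) = 0.4907503
PLF_dB = 10 * log10(0.4907503) = -3.091 dB

-3.091 dB


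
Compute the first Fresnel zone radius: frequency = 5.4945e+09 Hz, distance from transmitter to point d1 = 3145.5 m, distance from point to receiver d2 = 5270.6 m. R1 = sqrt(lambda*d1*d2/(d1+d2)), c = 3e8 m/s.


lambda = c / f = 3.0000e+08 / 5.4945e+09 = 0.05460005 m
R1 = sqrt(0.05460005 * 3145.5 * 5270.6 / (3145.5 + 5270.6)) = 10.37 m

10.37 m


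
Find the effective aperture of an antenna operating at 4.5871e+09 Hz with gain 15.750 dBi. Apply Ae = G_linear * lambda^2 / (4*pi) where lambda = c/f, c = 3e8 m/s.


lambda = c / f = 3.0000e+08 / 4.5871e+09 = 0.06540080 m
G_linear = 10^(15.750/10) = 37.58374
Ae = G_linear * lambda^2 / (4*pi) = 37.58374 * 0.06540080^2 / (4*pi) = 0.01279 m^2

0.01279 m^2


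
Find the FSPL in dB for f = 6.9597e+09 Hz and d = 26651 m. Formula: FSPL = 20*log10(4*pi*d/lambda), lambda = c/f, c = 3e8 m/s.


lambda = c / f = 3.0000e+08 / 6.9597e+09 = 0.04310531 m
FSPL = 20 * log10(4*pi*26651/0.04310531) = 137.8 dB

137.8 dB


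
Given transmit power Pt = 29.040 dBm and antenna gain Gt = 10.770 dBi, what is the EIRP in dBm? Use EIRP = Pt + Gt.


EIRP = Pt + Gt = 29.040 + 10.770 = 39.81 dBm

39.81 dBm


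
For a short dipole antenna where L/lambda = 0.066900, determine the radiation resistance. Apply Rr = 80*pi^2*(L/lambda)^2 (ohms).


Rr = 80 * pi^2 * (0.066900)^2 = 80 * 9.869604 * 4.475610e-03 = 3.534 ohm

3.534 ohm


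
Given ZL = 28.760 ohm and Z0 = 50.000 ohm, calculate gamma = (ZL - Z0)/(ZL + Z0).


gamma = (28.760 - 50.000) / (28.760 + 50.000) = -0.2697

-0.2697


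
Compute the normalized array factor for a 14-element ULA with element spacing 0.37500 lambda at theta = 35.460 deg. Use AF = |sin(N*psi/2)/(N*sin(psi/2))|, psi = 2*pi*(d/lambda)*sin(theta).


psi = 2*pi*0.37500*sin(35.460 deg) = 1.366910 rad
AF = |sin(14*1.366910/2) / (14*sin(1.366910/2))| = 0.01619

0.01619


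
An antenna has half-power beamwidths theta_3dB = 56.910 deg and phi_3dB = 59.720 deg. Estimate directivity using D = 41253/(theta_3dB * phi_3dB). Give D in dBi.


D_linear = 41253 / (56.910 * 59.720) = 12.13800
D_dBi = 10 * log10(12.13800) = 10.84 dBi

10.84 dBi


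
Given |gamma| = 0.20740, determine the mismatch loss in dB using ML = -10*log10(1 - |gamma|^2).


ML = -10 * log10(1 - 0.20740^2) = -10 * log10(0.95698524) = 0.1909 dB

0.1909 dB


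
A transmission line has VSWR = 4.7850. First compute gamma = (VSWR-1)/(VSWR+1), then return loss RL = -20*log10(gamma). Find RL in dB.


gamma = (4.7850 - 1) / (4.7850 + 1) = 0.6542783
RL = -20 * log10(0.6542783) = 3.685 dB

3.685 dB


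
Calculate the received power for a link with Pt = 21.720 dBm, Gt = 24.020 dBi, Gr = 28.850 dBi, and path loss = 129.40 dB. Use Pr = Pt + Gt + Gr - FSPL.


Pr = 21.720 + 24.020 + 28.850 - 129.40 = -54.81 dBm

-54.81 dBm


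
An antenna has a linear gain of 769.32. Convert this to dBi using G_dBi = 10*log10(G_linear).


G_dBi = 10 * log10(769.32) = 28.86 dBi

28.86 dBi


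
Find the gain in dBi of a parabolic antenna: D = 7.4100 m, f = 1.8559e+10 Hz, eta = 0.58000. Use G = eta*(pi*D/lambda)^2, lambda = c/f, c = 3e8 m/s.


lambda = c / f = 3.0000e+08 / 1.8559e+10 = 0.01616466 m
G_linear = 0.58000 * (pi * 7.4100 / 0.01616466)^2 = 1.202904e+06
G_dBi = 10 * log10(1.202904e+06) = 60.80 dBi

60.80 dBi
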